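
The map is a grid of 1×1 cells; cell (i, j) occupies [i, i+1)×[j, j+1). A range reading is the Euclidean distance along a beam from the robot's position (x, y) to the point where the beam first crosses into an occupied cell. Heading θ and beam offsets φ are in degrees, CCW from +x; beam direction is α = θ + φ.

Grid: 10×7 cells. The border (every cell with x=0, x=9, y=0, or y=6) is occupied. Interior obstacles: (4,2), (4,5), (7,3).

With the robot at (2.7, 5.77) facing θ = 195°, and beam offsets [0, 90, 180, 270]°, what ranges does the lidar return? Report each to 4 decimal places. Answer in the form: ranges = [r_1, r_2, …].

beam 1: φ=0°, α=195°
  d=(-0.9659,-0.2588)  start (2,5)  tX=0.7247 tY=2.9751  stride 1/|dx|=1.0353 1/|dy|=3.8637
    cross x-line → (1,5), t=0.7247
    cross x-line → (0,5), t=1.7600 (wall)
  → r_1 = 1.7600
beam 2: φ=90°, α=285°
  d=(0.2588,-0.9659)  start (2,5)  tX=1.1591 tY=0.7972  stride 1/|dx|=3.8637 1/|dy|=1.0353
    cross y-line → (2,4), t=0.7972
    cross x-line → (3,4), t=1.1591
    cross y-line → (3,3), t=1.8324
    cross y-line → (3,2), t=2.8677
    cross y-line → (3,1), t=3.9030
    cross y-line → (3,0), t=4.9383 (wall)
  → r_2 = 4.9383
beam 3: φ=180°, α=15°
  d=(0.9659,0.2588)  start (2,5)  tX=0.3106 tY=0.8887  stride 1/|dx|=1.0353 1/|dy|=3.8637
    cross x-line → (3,5), t=0.3106
    cross y-line → (3,6), t=0.8887 (wall)
  → r_3 = 0.8887
beam 4: φ=270°, α=105°
  d=(-0.2588,0.9659)  start (2,5)  tX=2.7046 tY=0.2381  stride 1/|dx|=3.8637 1/|dy|=1.0353
    cross y-line → (2,6), t=0.2381 (wall)
  → r_4 = 0.2381

ranges = [1.7600, 4.9383, 0.8887, 0.2381]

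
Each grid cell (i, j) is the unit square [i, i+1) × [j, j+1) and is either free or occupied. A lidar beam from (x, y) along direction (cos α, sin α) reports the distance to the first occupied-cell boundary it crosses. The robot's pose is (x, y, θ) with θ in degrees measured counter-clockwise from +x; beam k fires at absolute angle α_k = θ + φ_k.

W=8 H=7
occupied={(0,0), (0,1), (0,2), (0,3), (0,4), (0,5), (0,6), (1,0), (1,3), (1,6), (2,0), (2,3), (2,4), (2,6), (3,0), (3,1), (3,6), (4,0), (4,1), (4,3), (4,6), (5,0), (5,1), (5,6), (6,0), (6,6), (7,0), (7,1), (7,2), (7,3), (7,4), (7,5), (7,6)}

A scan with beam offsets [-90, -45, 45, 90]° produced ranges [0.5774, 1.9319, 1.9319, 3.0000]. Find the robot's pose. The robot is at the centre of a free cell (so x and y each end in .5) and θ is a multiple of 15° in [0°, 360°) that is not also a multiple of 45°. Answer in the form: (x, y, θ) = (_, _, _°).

(x, y, θ) = (5.5, 5.5, 210°)

The pose lattice has 23·16 = 368 candidates. Test each by forward raycasting.
  (6.5, 1.5, 195°): beam 1 = 4.6587 ≠ 0.5774 ✗
  (2.5, 1.5, 165°): beam 1 = 1.5529 ≠ 0.5774 ✗
  (6.5, 3.5, 15°): beam 1 = 1.9319 ≠ 0.5774 ✗
  (3.5, 4.5, 75°): beam 1 = 3.6235 ≠ 0.5774 ✗
  (5.5, 2.5, 300°): beam 1 = 1.0000 ≠ 0.5774 ✗
  …
  (5.5, 5.5, 210°): r_1=0.5774, r_2=1.9319, r_3=1.9319, r_4=3.0000 — all match ✓
Only this pose fits every beam.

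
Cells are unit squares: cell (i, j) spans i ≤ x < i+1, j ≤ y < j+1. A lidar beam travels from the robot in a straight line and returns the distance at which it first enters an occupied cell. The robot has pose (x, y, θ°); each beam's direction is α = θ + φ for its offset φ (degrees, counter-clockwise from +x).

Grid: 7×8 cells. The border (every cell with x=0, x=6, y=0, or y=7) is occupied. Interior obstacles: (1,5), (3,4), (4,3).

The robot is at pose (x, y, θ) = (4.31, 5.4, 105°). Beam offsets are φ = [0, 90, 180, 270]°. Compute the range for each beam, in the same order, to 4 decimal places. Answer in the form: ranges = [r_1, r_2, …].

beam 1: φ=0°, α=105°
  d=(-0.2588,0.9659)  start (4,5)  tX=1.1977 tY=0.6212  stride 1/|dx|=3.8637 1/|dy|=1.0353
    cross y-line → (4,6), t=0.6212
    cross x-line → (3,6), t=1.1977
    cross y-line → (3,7), t=1.6564 (wall)
  → r_1 = 1.6564
beam 2: φ=90°, α=195°
  d=(-0.9659,-0.2588)  start (4,5)  tX=0.3209 tY=1.5455  stride 1/|dx|=1.0353 1/|dy|=3.8637
    cross x-line → (3,5), t=0.3209
    cross x-line → (2,5), t=1.3562
    cross y-line → (2,4), t=1.5455
    cross x-line → (1,4), t=2.3915
    cross x-line → (0,4), t=3.4268 (wall)
  → r_2 = 3.4268
beam 3: φ=180°, α=285°
  d=(0.2588,-0.9659)  start (4,5)  tX=2.6660 tY=0.4141  stride 1/|dx|=3.8637 1/|dy|=1.0353
    cross y-line → (4,4), t=0.4141
    cross y-line → (4,3), t=1.4494 (wall)
  → r_3 = 1.4494
beam 4: φ=270°, α=15°
  d=(0.9659,0.2588)  start (4,5)  tX=0.7143 tY=2.3182  stride 1/|dx|=1.0353 1/|dy|=3.8637
    cross x-line → (5,5), t=0.7143
    cross x-line → (6,5), t=1.7496 (wall)
  → r_4 = 1.7496

ranges = [1.6564, 3.4268, 1.4494, 1.7496]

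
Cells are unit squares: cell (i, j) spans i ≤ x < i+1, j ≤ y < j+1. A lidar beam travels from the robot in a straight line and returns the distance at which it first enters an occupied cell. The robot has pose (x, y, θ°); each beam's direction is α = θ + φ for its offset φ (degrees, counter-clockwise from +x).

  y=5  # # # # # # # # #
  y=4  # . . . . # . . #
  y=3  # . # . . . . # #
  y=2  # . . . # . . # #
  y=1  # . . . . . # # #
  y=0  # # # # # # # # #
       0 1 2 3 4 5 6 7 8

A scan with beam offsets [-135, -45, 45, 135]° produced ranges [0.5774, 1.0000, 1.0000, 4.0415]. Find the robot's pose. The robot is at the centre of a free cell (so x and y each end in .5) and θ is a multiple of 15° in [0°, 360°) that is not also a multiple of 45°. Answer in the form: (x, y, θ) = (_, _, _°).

The pose lattice has 21·16 = 336 candidates. Test each by forward raycasting.
  (6.5, 3.5, 195°): beam 1 = 1.7321 ≠ 0.5774 ✗
  (1.5, 1.5, 60°): beam 1 = 0.5176 ≠ 0.5774 ✗
  (5.5, 3.5, 60°): beam 1 = 1.9319 ≠ 0.5774 ✗
  (2.5, 2.5, 15°): beam 1 = 1.7321 ≠ 0.5774 ✗
  (5.5, 1.5, 150°): beam 1 = 0.5176 ≠ 0.5774 ✗
  …
  (3.5, 4.5, 195°): r_1=0.5774, r_2=1.0000, r_3=1.0000, r_4=4.0415 — all match ✓
Unique over the lattice → pose = (3.5, 4.5, 195°).

(x, y, θ) = (3.5, 4.5, 195°)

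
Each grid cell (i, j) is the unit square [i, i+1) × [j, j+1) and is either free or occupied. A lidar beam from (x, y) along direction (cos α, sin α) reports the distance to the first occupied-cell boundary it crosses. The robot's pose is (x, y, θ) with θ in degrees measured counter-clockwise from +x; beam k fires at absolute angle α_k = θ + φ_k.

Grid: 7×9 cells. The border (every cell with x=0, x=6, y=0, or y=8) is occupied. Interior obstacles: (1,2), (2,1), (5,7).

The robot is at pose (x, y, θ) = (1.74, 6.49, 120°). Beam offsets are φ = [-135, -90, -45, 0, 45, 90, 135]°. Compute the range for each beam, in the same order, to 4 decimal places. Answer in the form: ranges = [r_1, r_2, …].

beam 1: φ=-135°, α=345°
  dir = (cos 345°, sin 345°) = (0.9659, -0.2588); from cell (1,6)
  next x-line at t=0.2692, next y-line at t=1.8932; Δt_x=1.0353, Δt_y=3.8637
    x: enter (2,6) at t=0.2692
    x: enter (3,6) at t=1.3044
    y: enter (3,5) at t=1.8932
    x: enter (4,5) at t=2.3397
    x: enter (5,5) at t=3.3750
    x: enter (6,5) at t=4.4103 ← occupied
  → r_1 = 4.4103
beam 2: φ=-90°, α=30°
  dir = (cos 30°, sin 30°) = (0.8660, 0.5000); from cell (1,6)
  next x-line at t=0.3002, next y-line at t=1.0200; Δt_x=1.1547, Δt_y=2.0000
    x: enter (2,6) at t=0.3002
    y: enter (2,7) at t=1.0200
    x: enter (3,7) at t=1.4549
    x: enter (4,7) at t=2.6096
    y: enter (4,8) at t=3.0200 ← occupied
  → r_2 = 3.0200
beam 3: φ=-45°, α=75°
  dir = (cos 75°, sin 75°) = (0.2588, 0.9659); from cell (1,6)
  next x-line at t=1.0046, next y-line at t=0.5280; Δt_x=3.8637, Δt_y=1.0353
    y: enter (1,7) at t=0.5280
    x: enter (2,7) at t=1.0046
    y: enter (2,8) at t=1.5633 ← occupied
  → r_3 = 1.5633
beam 4: φ=0°, α=120°
  dir = (cos 120°, sin 120°) = (-0.5000, 0.8660); from cell (1,6)
  next x-line at t=1.4800, next y-line at t=0.5889; Δt_x=2.0000, Δt_y=1.1547
    y: enter (1,7) at t=0.5889
    x: enter (0,7) at t=1.4800 ← occupied
  → r_4 = 1.4800
beam 5: φ=45°, α=165°
  dir = (cos 165°, sin 165°) = (-0.9659, 0.2588); from cell (1,6)
  next x-line at t=0.7661, next y-line at t=1.9705; Δt_x=1.0353, Δt_y=3.8637
    x: enter (0,6) at t=0.7661 ← occupied
  → r_5 = 0.7661
beam 6: φ=90°, α=210°
  dir = (cos 210°, sin 210°) = (-0.8660, -0.5000); from cell (1,6)
  next x-line at t=0.8545, next y-line at t=0.9800; Δt_x=1.1547, Δt_y=2.0000
    x: enter (0,6) at t=0.8545 ← occupied
  → r_6 = 0.8545
beam 7: φ=135°, α=255°
  dir = (cos 255°, sin 255°) = (-0.2588, -0.9659); from cell (1,6)
  next x-line at t=2.8591, next y-line at t=0.5073; Δt_x=3.8637, Δt_y=1.0353
    y: enter (1,5) at t=0.5073
    y: enter (1,4) at t=1.5426
    y: enter (1,3) at t=2.5778
    x: enter (0,3) at t=2.8591 ← occupied
  → r_7 = 2.8591

ranges = [4.4103, 3.0200, 1.5633, 1.4800, 0.7661, 0.8545, 2.8591]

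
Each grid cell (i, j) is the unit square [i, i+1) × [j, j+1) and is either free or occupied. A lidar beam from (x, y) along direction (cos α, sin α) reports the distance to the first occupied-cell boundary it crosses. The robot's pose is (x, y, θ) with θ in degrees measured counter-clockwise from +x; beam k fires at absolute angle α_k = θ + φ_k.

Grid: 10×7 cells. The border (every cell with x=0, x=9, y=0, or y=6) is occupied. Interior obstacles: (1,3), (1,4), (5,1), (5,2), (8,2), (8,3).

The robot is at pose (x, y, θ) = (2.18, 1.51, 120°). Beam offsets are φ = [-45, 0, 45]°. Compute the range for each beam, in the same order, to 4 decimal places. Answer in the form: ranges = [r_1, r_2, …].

beam 1: φ=-45°, α=75°
  d=(0.2588,0.9659)  start (2,1)  tX=3.1682 tY=0.5073  stride 1/|dx|=3.8637 1/|dy|=1.0353
    cross y-line → (2,2), t=0.5073
    cross y-line → (2,3), t=1.5426
    cross y-line → (2,4), t=2.5778
    cross x-line → (3,4), t=3.1682
    cross y-line → (3,5), t=3.6131
    cross y-line → (3,6), t=4.6484 (wall)
  → r_1 = 4.6484
beam 2: φ=0°, α=120°
  d=(-0.5000,0.8660)  start (2,1)  tX=0.3600 tY=0.5658  stride 1/|dx|=2.0000 1/|dy|=1.1547
    cross x-line → (1,1), t=0.3600
    cross y-line → (1,2), t=0.5658
    cross y-line → (1,3), t=1.7205 (wall)
  → r_2 = 1.7205
beam 3: φ=45°, α=165°
  d=(-0.9659,0.2588)  start (2,1)  tX=0.1863 tY=1.8932  stride 1/|dx|=1.0353 1/|dy|=3.8637
    cross x-line → (1,1), t=0.1863
    cross x-line → (0,1), t=1.2216 (wall)
  → r_3 = 1.2216

ranges = [4.6484, 1.7205, 1.2216]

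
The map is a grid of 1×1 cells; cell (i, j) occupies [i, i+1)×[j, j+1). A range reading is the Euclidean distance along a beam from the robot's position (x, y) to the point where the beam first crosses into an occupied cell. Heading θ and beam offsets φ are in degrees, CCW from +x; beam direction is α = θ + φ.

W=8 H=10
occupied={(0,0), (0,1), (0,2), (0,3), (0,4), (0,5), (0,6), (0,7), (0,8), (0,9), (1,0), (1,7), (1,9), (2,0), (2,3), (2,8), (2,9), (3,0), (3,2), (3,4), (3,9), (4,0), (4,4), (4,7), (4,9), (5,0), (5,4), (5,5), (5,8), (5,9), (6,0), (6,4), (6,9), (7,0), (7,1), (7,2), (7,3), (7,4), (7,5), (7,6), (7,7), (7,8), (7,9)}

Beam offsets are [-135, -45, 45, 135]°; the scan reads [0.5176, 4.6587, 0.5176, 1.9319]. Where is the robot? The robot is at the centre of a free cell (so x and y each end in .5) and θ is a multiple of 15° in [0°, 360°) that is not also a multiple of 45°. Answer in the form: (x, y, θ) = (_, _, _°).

The pose lattice has 37·16 = 592 candidates. Test each by forward raycasting.
  (1.5, 3.5, 240°): beam 1 = 1.9319 ≠ 0.5176 ✗
  (1.5, 1.5, 195°): beam 1 = 1.7321 ≠ 0.5176 ✗
  (1.5, 4.5, 150°): beam 1 = 1.5529 ≠ 0.5176 ✗
  …
  (1.5, 3.5, 120°): r_1=0.5176, r_2=4.6587, r_3=0.5176, r_4=1.9319 — all match ✓
Only this pose fits every beam.

(x, y, θ) = (1.5, 3.5, 120°)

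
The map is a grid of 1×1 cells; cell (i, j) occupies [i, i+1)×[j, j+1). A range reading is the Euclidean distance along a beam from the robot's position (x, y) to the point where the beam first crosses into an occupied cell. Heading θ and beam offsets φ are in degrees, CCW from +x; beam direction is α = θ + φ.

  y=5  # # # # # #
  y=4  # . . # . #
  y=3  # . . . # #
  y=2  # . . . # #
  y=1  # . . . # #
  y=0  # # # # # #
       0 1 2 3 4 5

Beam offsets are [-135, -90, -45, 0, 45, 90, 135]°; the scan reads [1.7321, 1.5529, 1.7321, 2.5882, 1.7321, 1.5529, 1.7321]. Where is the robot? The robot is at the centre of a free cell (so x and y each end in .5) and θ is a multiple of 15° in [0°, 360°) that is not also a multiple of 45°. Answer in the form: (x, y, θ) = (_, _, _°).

Enumerate (i+0.5, j+0.5, θ) over the 12 free cells and 16 admissible headings. For each, cast all 7 beams and compare to the given ranges.
  (1.5, 4.5, 285°): beam 1 = 0.5774 ≠ 1.7321 ✗
  (3.5, 1.5, 105°): beam 1 = 0.5774 ≠ 1.7321 ✗
  (2.5, 3.5, 120°): beam 1 = 1.5529 ≠ 1.7321 ✗
  (2.5, 4.5, 210°): beam 1 = 0.5176 ≠ 1.7321 ✗
  (4.5, 4.5, 330°): beam 1 = 0.5176 ≠ 1.7321 ✗
  …
  (2.5, 2.5, 105°): r_1=1.7321, r_2=1.5529, r_3=1.7321, r_4=2.5882, r_5=1.7321, r_6=1.5529, r_7=1.7321 — all match ✓
Unique over the lattice → pose = (2.5, 2.5, 105°).

(x, y, θ) = (2.5, 2.5, 105°)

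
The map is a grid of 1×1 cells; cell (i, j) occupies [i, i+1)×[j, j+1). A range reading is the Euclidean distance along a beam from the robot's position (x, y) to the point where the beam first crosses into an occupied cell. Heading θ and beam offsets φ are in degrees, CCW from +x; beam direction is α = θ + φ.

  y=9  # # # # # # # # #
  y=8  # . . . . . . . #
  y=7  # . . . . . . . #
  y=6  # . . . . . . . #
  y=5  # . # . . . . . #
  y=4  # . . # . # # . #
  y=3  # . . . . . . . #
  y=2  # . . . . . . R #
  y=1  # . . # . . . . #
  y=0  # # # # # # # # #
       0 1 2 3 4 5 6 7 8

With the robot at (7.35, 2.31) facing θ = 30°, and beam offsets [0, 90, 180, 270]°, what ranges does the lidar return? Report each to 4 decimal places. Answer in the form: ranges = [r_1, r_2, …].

ranges = [0.7506, 1.9514, 2.6200, 1.3000]

beam 1: φ=0°, α=30°
  dir = (cos 30°, sin 30°) = (0.8660, 0.5000); from cell (7,2)
  next x-line at t=0.7506, next y-line at t=1.3800; Δt_x=1.1547, Δt_y=2.0000
    x: enter (8,2) at t=0.7506 ← occupied
  → r_1 = 0.7506
beam 2: φ=90°, α=120°
  dir = (cos 120°, sin 120°) = (-0.5000, 0.8660); from cell (7,2)
  next x-line at t=0.7000, next y-line at t=0.7967; Δt_x=2.0000, Δt_y=1.1547
    x: enter (6,2) at t=0.7000
    y: enter (6,3) at t=0.7967
    y: enter (6,4) at t=1.9514 ← occupied
  → r_2 = 1.9514
beam 3: φ=180°, α=210°
  dir = (cos 210°, sin 210°) = (-0.8660, -0.5000); from cell (7,2)
  next x-line at t=0.4041, next y-line at t=0.6200; Δt_x=1.1547, Δt_y=2.0000
    x: enter (6,2) at t=0.4041
    y: enter (6,1) at t=0.6200
    x: enter (5,1) at t=1.5588
    y: enter (5,0) at t=2.6200 ← occupied
  → r_3 = 2.6200
beam 4: φ=270°, α=300°
  dir = (cos 300°, sin 300°) = (0.5000, -0.8660); from cell (7,2)
  next x-line at t=1.3000, next y-line at t=0.3580; Δt_x=2.0000, Δt_y=1.1547
    y: enter (7,1) at t=0.3580
    x: enter (8,1) at t=1.3000 ← occupied
  → r_4 = 1.3000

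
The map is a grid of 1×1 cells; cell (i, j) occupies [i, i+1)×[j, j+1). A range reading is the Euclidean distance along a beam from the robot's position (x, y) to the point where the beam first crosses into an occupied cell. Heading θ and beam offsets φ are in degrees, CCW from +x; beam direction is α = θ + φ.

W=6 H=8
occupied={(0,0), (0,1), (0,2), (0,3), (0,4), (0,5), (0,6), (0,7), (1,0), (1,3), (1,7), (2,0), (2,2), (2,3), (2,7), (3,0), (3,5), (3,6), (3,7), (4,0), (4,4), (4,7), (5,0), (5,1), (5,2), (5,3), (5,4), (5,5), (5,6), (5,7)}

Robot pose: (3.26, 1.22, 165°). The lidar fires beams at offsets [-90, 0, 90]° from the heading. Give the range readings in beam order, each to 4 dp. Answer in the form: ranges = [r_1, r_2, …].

ranges = [2.8781, 2.3397, 0.2278]

beam 1: φ=-90°, α=75°
  d=(0.2588,0.9659)  start (3,1)  tX=2.8591 tY=0.8075  stride 1/|dx|=3.8637 1/|dy|=1.0353
    cross y-line → (3,2), t=0.8075
    cross y-line → (3,3), t=1.8428
    cross x-line → (4,3), t=2.8591
    cross y-line → (4,4), t=2.8781 (wall)
  → r_1 = 2.8781
beam 2: φ=0°, α=165°
  d=(-0.9659,0.2588)  start (3,1)  tX=0.2692 tY=3.0137  stride 1/|dx|=1.0353 1/|dy|=3.8637
    cross x-line → (2,1), t=0.2692
    cross x-line → (1,1), t=1.3044
    cross x-line → (0,1), t=2.3397 (wall)
  → r_2 = 2.3397
beam 3: φ=90°, α=255°
  d=(-0.2588,-0.9659)  start (3,1)  tX=1.0046 tY=0.2278  stride 1/|dx|=3.8637 1/|dy|=1.0353
    cross y-line → (3,0), t=0.2278 (wall)
  → r_3 = 0.2278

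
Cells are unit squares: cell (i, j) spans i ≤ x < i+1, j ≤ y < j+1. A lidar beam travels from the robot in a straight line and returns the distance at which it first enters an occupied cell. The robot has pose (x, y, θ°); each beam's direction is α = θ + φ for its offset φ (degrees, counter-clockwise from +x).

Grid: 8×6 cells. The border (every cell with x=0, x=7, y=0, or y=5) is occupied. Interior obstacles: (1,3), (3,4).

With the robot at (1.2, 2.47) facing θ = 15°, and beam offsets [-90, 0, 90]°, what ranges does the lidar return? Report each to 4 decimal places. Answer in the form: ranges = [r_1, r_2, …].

ranges = [1.5219, 6.0046, 0.5487]

beam 1: φ=-90°, α=285°
  direction (0.2588, -0.9659); cell (1,2); t to first gridline: x 3.0910, y 0.4866 (then +3.8637 / +1.0353)
    (1,1) via y @ 0.4866
    (1,0) via y @ 1.5219  # hit
  → r_1 = 1.5219
beam 2: φ=0°, α=15°
  direction (0.9659, 0.2588); cell (1,2); t to first gridline: x 0.8282, y 2.0478 (then +1.0353 / +3.8637)
    (2,2) via x @ 0.8282
    (3,2) via x @ 1.8635
    (3,3) via y @ 2.0478
    (4,3) via x @ 2.8988
    (5,3) via x @ 3.9340
    (6,3) via x @ 4.9693
    (6,4) via y @ 5.9115
    (7,4) via x @ 6.0046  # hit
  → r_2 = 6.0046
beam 3: φ=90°, α=105°
  direction (-0.2588, 0.9659); cell (1,2); t to first gridline: x 0.7727, y 0.5487 (then +3.8637 / +1.0353)
    (1,3) via y @ 0.5487  # hit
  → r_3 = 0.5487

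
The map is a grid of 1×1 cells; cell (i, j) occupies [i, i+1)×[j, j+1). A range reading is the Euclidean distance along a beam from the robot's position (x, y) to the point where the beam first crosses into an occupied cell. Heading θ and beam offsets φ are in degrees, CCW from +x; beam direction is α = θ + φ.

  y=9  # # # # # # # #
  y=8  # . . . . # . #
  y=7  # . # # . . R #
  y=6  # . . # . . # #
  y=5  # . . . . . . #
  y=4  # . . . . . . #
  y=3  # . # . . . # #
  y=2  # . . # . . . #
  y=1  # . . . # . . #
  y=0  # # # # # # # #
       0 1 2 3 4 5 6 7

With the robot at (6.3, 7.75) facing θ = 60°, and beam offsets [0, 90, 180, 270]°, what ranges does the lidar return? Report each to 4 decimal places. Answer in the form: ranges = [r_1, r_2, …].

ranges = [1.4000, 0.5000, 5.4848, 0.8083]

beam 1: φ=0°, α=60°
  dir = (cos 60°, sin 60°) = (0.5000, 0.8660); from cell (6,7)
  next x-line at t=1.4000, next y-line at t=0.2887; Δt_x=2.0000, Δt_y=1.1547
    y: enter (6,8) at t=0.2887
    x: enter (7,8) at t=1.4000 ← occupied
  → r_1 = 1.4000
beam 2: φ=90°, α=150°
  dir = (cos 150°, sin 150°) = (-0.8660, 0.5000); from cell (6,7)
  next x-line at t=0.3464, next y-line at t=0.5000; Δt_x=1.1547, Δt_y=2.0000
    x: enter (5,7) at t=0.3464
    y: enter (5,8) at t=0.5000 ← occupied
  → r_2 = 0.5000
beam 3: φ=180°, α=240°
  dir = (cos 240°, sin 240°) = (-0.5000, -0.8660); from cell (6,7)
  next x-line at t=0.6000, next y-line at t=0.8660; Δt_x=2.0000, Δt_y=1.1547
    x: enter (5,7) at t=0.6000
    y: enter (5,6) at t=0.8660
    y: enter (5,5) at t=2.0207
    x: enter (4,5) at t=2.6000
    y: enter (4,4) at t=3.1754
    y: enter (4,3) at t=4.3301
    x: enter (3,3) at t=4.6000
    y: enter (3,2) at t=5.4848 ← occupied
  → r_3 = 5.4848
beam 4: φ=270°, α=330°
  dir = (cos 330°, sin 330°) = (0.8660, -0.5000); from cell (6,7)
  next x-line at t=0.8083, next y-line at t=1.5000; Δt_x=1.1547, Δt_y=2.0000
    x: enter (7,7) at t=0.8083 ← occupied
  → r_4 = 0.8083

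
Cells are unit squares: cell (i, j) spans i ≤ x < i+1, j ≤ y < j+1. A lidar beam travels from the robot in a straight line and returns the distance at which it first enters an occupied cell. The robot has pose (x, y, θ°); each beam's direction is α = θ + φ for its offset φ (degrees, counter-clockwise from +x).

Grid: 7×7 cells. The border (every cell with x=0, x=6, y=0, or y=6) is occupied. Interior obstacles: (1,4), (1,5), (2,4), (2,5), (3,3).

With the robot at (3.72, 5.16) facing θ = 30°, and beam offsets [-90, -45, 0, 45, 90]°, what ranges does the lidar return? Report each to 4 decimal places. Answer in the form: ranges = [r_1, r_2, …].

beam 1: φ=-90°, α=300°
  dir = (cos 300°, sin 300°) = (0.5000, -0.8660); from cell (3,5)
  next x-line at t=0.5600, next y-line at t=0.1848; Δt_x=2.0000, Δt_y=1.1547
    y: enter (3,4) at t=0.1848
    x: enter (4,4) at t=0.5600
    y: enter (4,3) at t=1.3395
    y: enter (4,2) at t=2.4942
    x: enter (5,2) at t=2.5600
    y: enter (5,1) at t=3.6489
    x: enter (6,1) at t=4.5600 ← occupied
  → r_1 = 4.5600
beam 2: φ=-45°, α=345°
  dir = (cos 345°, sin 345°) = (0.9659, -0.2588); from cell (3,5)
  next x-line at t=0.2899, next y-line at t=0.6182; Δt_x=1.0353, Δt_y=3.8637
    x: enter (4,5) at t=0.2899
    y: enter (4,4) at t=0.6182
    x: enter (5,4) at t=1.3252
    x: enter (6,4) at t=2.3604 ← occupied
  → r_2 = 2.3604
beam 3: φ=0°, α=30°
  dir = (cos 30°, sin 30°) = (0.8660, 0.5000); from cell (3,5)
  next x-line at t=0.3233, next y-line at t=1.6800; Δt_x=1.1547, Δt_y=2.0000
    x: enter (4,5) at t=0.3233
    x: enter (5,5) at t=1.4780
    y: enter (5,6) at t=1.6800 ← occupied
  → r_3 = 1.6800
beam 4: φ=45°, α=75°
  dir = (cos 75°, sin 75°) = (0.2588, 0.9659); from cell (3,5)
  next x-line at t=1.0818, next y-line at t=0.8696; Δt_x=3.8637, Δt_y=1.0353
    y: enter (3,6) at t=0.8696 ← occupied
  → r_4 = 0.8696
beam 5: φ=90°, α=120°
  dir = (cos 120°, sin 120°) = (-0.5000, 0.8660); from cell (3,5)
  next x-line at t=1.4400, next y-line at t=0.9699; Δt_x=2.0000, Δt_y=1.1547
    y: enter (3,6) at t=0.9699 ← occupied
  → r_5 = 0.9699

ranges = [4.5600, 2.3604, 1.6800, 0.8696, 0.9699]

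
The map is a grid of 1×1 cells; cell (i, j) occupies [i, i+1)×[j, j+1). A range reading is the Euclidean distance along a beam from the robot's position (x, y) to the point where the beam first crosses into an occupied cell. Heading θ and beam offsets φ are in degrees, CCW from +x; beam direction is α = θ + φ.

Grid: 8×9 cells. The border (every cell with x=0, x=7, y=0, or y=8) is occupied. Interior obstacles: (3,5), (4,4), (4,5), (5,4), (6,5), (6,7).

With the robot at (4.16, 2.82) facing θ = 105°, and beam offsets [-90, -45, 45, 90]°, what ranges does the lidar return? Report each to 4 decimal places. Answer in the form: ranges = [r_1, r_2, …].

ranges = [2.9402, 1.3625, 3.6489, 3.2715]

beam 1: φ=-90°, α=15°
  dir = (cos 15°, sin 15°) = (0.9659, 0.2588); from cell (4,2)
  next x-line at t=0.8696, next y-line at t=0.6955; Δt_x=1.0353, Δt_y=3.8637
    y: enter (4,3) at t=0.6955
    x: enter (5,3) at t=0.8696
    x: enter (6,3) at t=1.9049
    x: enter (7,3) at t=2.9402 ← occupied
  → r_1 = 2.9402
beam 2: φ=-45°, α=60°
  dir = (cos 60°, sin 60°) = (0.5000, 0.8660); from cell (4,2)
  next x-line at t=1.6800, next y-line at t=0.2078; Δt_x=2.0000, Δt_y=1.1547
    y: enter (4,3) at t=0.2078
    y: enter (4,4) at t=1.3625 ← occupied
  → r_2 = 1.3625
beam 3: φ=45°, α=150°
  dir = (cos 150°, sin 150°) = (-0.8660, 0.5000); from cell (4,2)
  next x-line at t=0.1848, next y-line at t=0.3600; Δt_x=1.1547, Δt_y=2.0000
    x: enter (3,2) at t=0.1848
    y: enter (3,3) at t=0.3600
    x: enter (2,3) at t=1.3395
    y: enter (2,4) at t=2.3600
    x: enter (1,4) at t=2.4942
    x: enter (0,4) at t=3.6489 ← occupied
  → r_3 = 3.6489
beam 4: φ=90°, α=195°
  dir = (cos 195°, sin 195°) = (-0.9659, -0.2588); from cell (4,2)
  next x-line at t=0.1656, next y-line at t=3.1682; Δt_x=1.0353, Δt_y=3.8637
    x: enter (3,2) at t=0.1656
    x: enter (2,2) at t=1.2009
    x: enter (1,2) at t=2.2362
    y: enter (1,1) at t=3.1682
    x: enter (0,1) at t=3.2715 ← occupied
  → r_4 = 3.2715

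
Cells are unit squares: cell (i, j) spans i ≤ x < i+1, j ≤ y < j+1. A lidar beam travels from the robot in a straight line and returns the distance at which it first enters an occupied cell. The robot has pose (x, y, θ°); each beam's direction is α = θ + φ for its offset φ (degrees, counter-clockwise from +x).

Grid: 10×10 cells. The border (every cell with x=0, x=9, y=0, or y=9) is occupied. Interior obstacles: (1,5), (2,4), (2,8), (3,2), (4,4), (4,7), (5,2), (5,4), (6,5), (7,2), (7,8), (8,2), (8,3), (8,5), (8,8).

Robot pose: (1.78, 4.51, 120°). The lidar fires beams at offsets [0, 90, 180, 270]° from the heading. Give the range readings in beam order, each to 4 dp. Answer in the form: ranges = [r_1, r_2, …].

beam 1: φ=0°, α=120°
  dir = (cos 120°, sin 120°) = (-0.5000, 0.8660); from cell (1,4)
  next x-line at t=1.5600, next y-line at t=0.5658; Δt_x=2.0000, Δt_y=1.1547
    y: enter (1,5) at t=0.5658 ← occupied
  → r_1 = 0.5658
beam 2: φ=90°, α=210°
  dir = (cos 210°, sin 210°) = (-0.8660, -0.5000); from cell (1,4)
  next x-line at t=0.9007, next y-line at t=1.0200; Δt_x=1.1547, Δt_y=2.0000
    x: enter (0,4) at t=0.9007 ← occupied
  → r_2 = 0.9007
beam 3: φ=180°, α=300°
  dir = (cos 300°, sin 300°) = (0.5000, -0.8660); from cell (1,4)
  next x-line at t=0.4400, next y-line at t=0.5889; Δt_x=2.0000, Δt_y=1.1547
    x: enter (2,4) at t=0.4400 ← occupied
  → r_3 = 0.4400
beam 4: φ=270°, α=30°
  dir = (cos 30°, sin 30°) = (0.8660, 0.5000); from cell (1,4)
  next x-line at t=0.2540, next y-line at t=0.9800; Δt_x=1.1547, Δt_y=2.0000
    x: enter (2,4) at t=0.2540 ← occupied
  → r_4 = 0.2540

ranges = [0.5658, 0.9007, 0.4400, 0.2540]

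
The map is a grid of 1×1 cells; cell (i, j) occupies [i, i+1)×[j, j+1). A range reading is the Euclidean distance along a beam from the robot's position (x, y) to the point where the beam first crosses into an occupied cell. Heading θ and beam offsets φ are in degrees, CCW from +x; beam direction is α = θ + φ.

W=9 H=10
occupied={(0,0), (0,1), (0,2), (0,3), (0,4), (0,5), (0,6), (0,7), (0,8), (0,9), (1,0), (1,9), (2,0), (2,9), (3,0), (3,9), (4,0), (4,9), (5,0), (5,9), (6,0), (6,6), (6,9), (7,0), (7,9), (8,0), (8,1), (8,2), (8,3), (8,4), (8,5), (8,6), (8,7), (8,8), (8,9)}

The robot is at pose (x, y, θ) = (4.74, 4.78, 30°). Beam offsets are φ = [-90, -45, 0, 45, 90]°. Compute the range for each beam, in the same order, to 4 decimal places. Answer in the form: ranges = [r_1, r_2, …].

beam 1: φ=-90°, α=300°
  d=(0.5000,-0.8660)  start (4,4)  tX=0.5200 tY=0.9007  stride 1/|dx|=2.0000 1/|dy|=1.1547
    cross x-line → (5,4), t=0.5200
    cross y-line → (5,3), t=0.9007
    cross y-line → (5,2), t=2.0554
    cross x-line → (6,2), t=2.5200
    cross y-line → (6,1), t=3.2101
    cross y-line → (6,0), t=4.3648 (wall)
  → r_1 = 4.3648
beam 2: φ=-45°, α=345°
  d=(0.9659,-0.2588)  start (4,4)  tX=0.2692 tY=3.0137  stride 1/|dx|=1.0353 1/|dy|=3.8637
    cross x-line → (5,4), t=0.2692
    cross x-line → (6,4), t=1.3044
    cross x-line → (7,4), t=2.3397
    cross y-line → (7,3), t=3.0137
    cross x-line → (8,3), t=3.3750 (wall)
  → r_2 = 3.3750
beam 3: φ=0°, α=30°
  d=(0.8660,0.5000)  start (4,4)  tX=0.3002 tY=0.4400  stride 1/|dx|=1.1547 1/|dy|=2.0000
    cross x-line → (5,4), t=0.3002
    cross y-line → (5,5), t=0.4400
    cross x-line → (6,5), t=1.4549
    cross y-line → (6,6), t=2.4400 (wall)
  → r_3 = 2.4400
beam 4: φ=45°, α=75°
  d=(0.2588,0.9659)  start (4,4)  tX=1.0046 tY=0.2278  stride 1/|dx|=3.8637 1/|dy|=1.0353
    cross y-line → (4,5), t=0.2278
    cross x-line → (5,5), t=1.0046
    cross y-line → (5,6), t=1.2630
    cross y-line → (5,7), t=2.2983
    cross y-line → (5,8), t=3.3336
    cross y-line → (5,9), t=4.3689 (wall)
  → r_4 = 4.3689
beam 5: φ=90°, α=120°
  d=(-0.5000,0.8660)  start (4,4)  tX=1.4800 tY=0.2540  stride 1/|dx|=2.0000 1/|dy|=1.1547
    cross y-line → (4,5), t=0.2540
    cross y-line → (4,6), t=1.4087
    cross x-line → (3,6), t=1.4800
    cross y-line → (3,7), t=2.5634
    cross x-line → (2,7), t=3.4800
    cross y-line → (2,8), t=3.7181
    cross y-line → (2,9), t=4.8728 (wall)
  → r_5 = 4.8728

ranges = [4.3648, 3.3750, 2.4400, 4.3689, 4.8728]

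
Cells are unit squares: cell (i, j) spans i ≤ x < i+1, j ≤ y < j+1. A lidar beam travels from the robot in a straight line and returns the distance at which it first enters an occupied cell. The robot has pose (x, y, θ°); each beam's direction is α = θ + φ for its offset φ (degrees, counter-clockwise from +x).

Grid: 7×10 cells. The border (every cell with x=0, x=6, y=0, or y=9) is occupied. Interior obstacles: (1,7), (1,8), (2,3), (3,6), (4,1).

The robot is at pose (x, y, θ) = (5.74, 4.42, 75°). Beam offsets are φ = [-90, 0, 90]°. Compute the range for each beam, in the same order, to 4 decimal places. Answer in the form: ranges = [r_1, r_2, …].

beam 1: φ=-90°, α=345°
  cosα=0.9659 sinα=-0.2588 | (5,4) | tMaxX 0.2692 tMaxY 1.6228 | tΔX 1.0353 tΔY 3.8637
    t=0.2692 [x] (6,4) — stop
  → r_1 = 0.2692
beam 2: φ=0°, α=75°
  cosα=0.2588 sinα=0.9659 | (5,4) | tMaxX 1.0046 tMaxY 0.6005 | tΔX 3.8637 tΔY 1.0353
    t=0.6005 [y] (5,5)
    t=1.0046 [x] (6,5) — stop
  → r_2 = 1.0046
beam 3: φ=90°, α=165°
  cosα=-0.9659 sinα=0.2588 | (5,4) | tMaxX 0.7661 tMaxY 2.2409 | tΔX 1.0353 tΔY 3.8637
    t=0.7661 [x] (4,4)
    t=1.8014 [x] (3,4)
    t=2.2409 [y] (3,5)
    t=2.8367 [x] (2,5)
    t=3.8719 [x] (1,5)
    t=4.9072 [x] (0,5) — stop
  → r_3 = 4.9072

ranges = [0.2692, 1.0046, 4.9072]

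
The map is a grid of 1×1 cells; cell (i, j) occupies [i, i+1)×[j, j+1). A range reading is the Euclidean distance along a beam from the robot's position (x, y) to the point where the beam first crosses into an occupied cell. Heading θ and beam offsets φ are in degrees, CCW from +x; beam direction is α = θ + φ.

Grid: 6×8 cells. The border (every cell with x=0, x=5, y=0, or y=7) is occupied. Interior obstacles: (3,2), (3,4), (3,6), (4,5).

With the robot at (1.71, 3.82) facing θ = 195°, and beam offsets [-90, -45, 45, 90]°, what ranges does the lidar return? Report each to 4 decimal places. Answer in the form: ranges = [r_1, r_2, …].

ranges = [2.7432, 0.8198, 1.4200, 2.9195]

beam 1: φ=-90°, α=105°
  dir = (cos 105°, sin 105°) = (-0.2588, 0.9659); from cell (1,3)
  next x-line at t=2.7432, next y-line at t=0.1863; Δt_x=3.8637, Δt_y=1.0353
    y: enter (1,4) at t=0.1863
    y: enter (1,5) at t=1.2216
    y: enter (1,6) at t=2.2569
    x: enter (0,6) at t=2.7432 ← occupied
  → r_1 = 2.7432
beam 2: φ=-45°, α=150°
  dir = (cos 150°, sin 150°) = (-0.8660, 0.5000); from cell (1,3)
  next x-line at t=0.8198, next y-line at t=0.3600; Δt_x=1.1547, Δt_y=2.0000
    y: enter (1,4) at t=0.3600
    x: enter (0,4) at t=0.8198 ← occupied
  → r_2 = 0.8198
beam 3: φ=45°, α=240°
  dir = (cos 240°, sin 240°) = (-0.5000, -0.8660); from cell (1,3)
  next x-line at t=1.4200, next y-line at t=0.9469; Δt_x=2.0000, Δt_y=1.1547
    y: enter (1,2) at t=0.9469
    x: enter (0,2) at t=1.4200 ← occupied
  → r_3 = 1.4200
beam 4: φ=90°, α=285°
  dir = (cos 285°, sin 285°) = (0.2588, -0.9659); from cell (1,3)
  next x-line at t=1.1205, next y-line at t=0.8489; Δt_x=3.8637, Δt_y=1.0353
    y: enter (1,2) at t=0.8489
    x: enter (2,2) at t=1.1205
    y: enter (2,1) at t=1.8842
    y: enter (2,0) at t=2.9195 ← occupied
  → r_4 = 2.9195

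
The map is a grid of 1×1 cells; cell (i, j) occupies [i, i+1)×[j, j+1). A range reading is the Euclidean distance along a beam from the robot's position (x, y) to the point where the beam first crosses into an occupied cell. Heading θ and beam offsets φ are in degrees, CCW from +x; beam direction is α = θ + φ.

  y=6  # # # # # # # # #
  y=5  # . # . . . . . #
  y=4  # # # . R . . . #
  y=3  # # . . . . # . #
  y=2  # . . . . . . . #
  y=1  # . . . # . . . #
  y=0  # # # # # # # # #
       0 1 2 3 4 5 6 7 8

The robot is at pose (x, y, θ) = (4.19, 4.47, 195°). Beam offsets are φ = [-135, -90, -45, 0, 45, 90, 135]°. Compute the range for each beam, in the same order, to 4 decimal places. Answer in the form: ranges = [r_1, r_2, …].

ranges = [1.7667, 1.5840, 1.3741, 1.2320, 4.0068, 2.5571, 2.0900]

beam 1: φ=-135°, α=60°
  cosα=0.5000 sinα=0.8660 | (4,4) | tMaxX 1.6200 tMaxY 0.6120 | tΔX 2.0000 tΔY 1.1547
    t=0.6120 [y] (4,5)
    t=1.6200 [x] (5,5)
    t=1.7667 [y] (5,6) — stop
  → r_1 = 1.7667
beam 2: φ=-90°, α=105°
  cosα=-0.2588 sinα=0.9659 | (4,4) | tMaxX 0.7341 tMaxY 0.5487 | tΔX 3.8637 tΔY 1.0353
    t=0.5487 [y] (4,5)
    t=0.7341 [x] (3,5)
    t=1.5840 [y] (3,6) — stop
  → r_2 = 1.5840
beam 3: φ=-45°, α=150°
  cosα=-0.8660 sinα=0.5000 | (4,4) | tMaxX 0.2194 tMaxY 1.0600 | tΔX 1.1547 tΔY 2.0000
    t=0.2194 [x] (3,4)
    t=1.0600 [y] (3,5)
    t=1.3741 [x] (2,5) — stop
  → r_3 = 1.3741
beam 4: φ=0°, α=195°
  cosα=-0.9659 sinα=-0.2588 | (4,4) | tMaxX 0.1967 tMaxY 1.8159 | tΔX 1.0353 tΔY 3.8637
    t=0.1967 [x] (3,4)
    t=1.2320 [x] (2,4) — stop
  → r_4 = 1.2320
beam 5: φ=45°, α=240°
  cosα=-0.5000 sinα=-0.8660 | (4,4) | tMaxX 0.3800 tMaxY 0.5427 | tΔX 2.0000 tΔY 1.1547
    t=0.3800 [x] (3,4)
    t=0.5427 [y] (3,3)
    t=1.6974 [y] (3,2)
    t=2.3800 [x] (2,2)
    t=2.8521 [y] (2,1)
    t=4.0068 [y] (2,0) — stop
  → r_5 = 4.0068
beam 6: φ=90°, α=285°
  cosα=0.2588 sinα=-0.9659 | (4,4) | tMaxX 3.1296 tMaxY 0.4866 | tΔX 3.8637 tΔY 1.0353
    t=0.4866 [y] (4,3)
    t=1.5219 [y] (4,2)
    t=2.5571 [y] (4,1) — stop
  → r_6 = 2.5571
beam 7: φ=135°, α=330°
  cosα=0.8660 sinα=-0.5000 | (4,4) | tMaxX 0.9353 tMaxY 0.9400 | tΔX 1.1547 tΔY 2.0000
    t=0.9353 [x] (5,4)
    t=0.9400 [y] (5,3)
    t=2.0900 [x] (6,3) — stop
  → r_7 = 2.0900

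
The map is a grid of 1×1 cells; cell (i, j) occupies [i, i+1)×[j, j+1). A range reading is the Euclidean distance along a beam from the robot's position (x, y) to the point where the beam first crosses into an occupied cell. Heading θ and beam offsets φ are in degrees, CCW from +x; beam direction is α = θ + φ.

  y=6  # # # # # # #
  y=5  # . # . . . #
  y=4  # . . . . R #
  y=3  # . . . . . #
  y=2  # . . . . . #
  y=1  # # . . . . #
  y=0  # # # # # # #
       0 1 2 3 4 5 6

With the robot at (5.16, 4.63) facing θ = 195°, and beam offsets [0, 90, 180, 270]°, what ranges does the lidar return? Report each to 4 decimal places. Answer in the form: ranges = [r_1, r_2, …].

ranges = [4.3067, 3.2455, 0.8696, 1.4183]

beam 1: φ=0°, α=195°
  cosα=-0.9659 sinα=-0.2588 | (5,4) | tMaxX 0.1656 tMaxY 2.4341 | tΔX 1.0353 tΔY 3.8637
    t=0.1656 [x] (4,4)
    t=1.2009 [x] (3,4)
    t=2.2362 [x] (2,4)
    t=2.4341 [y] (2,3)
    t=3.2715 [x] (1,3)
    t=4.3067 [x] (0,3) — stop
  → r_1 = 4.3067
beam 2: φ=90°, α=285°
  cosα=0.2588 sinα=-0.9659 | (5,4) | tMaxX 3.2455 tMaxY 0.6522 | tΔX 3.8637 tΔY 1.0353
    t=0.6522 [y] (5,3)
    t=1.6875 [y] (5,2)
    t=2.7228 [y] (5,1)
    t=3.2455 [x] (6,1) — stop
  → r_2 = 3.2455
beam 3: φ=180°, α=15°
  cosα=0.9659 sinα=0.2588 | (5,4) | tMaxX 0.8696 tMaxY 1.4296 | tΔX 1.0353 tΔY 3.8637
    t=0.8696 [x] (6,4) — stop
  → r_3 = 0.8696
beam 4: φ=270°, α=105°
  cosα=-0.2588 sinα=0.9659 | (5,4) | tMaxX 0.6182 tMaxY 0.3831 | tΔX 3.8637 tΔY 1.0353
    t=0.3831 [y] (5,5)
    t=0.6182 [x] (4,5)
    t=1.4183 [y] (4,6) — stop
  → r_4 = 1.4183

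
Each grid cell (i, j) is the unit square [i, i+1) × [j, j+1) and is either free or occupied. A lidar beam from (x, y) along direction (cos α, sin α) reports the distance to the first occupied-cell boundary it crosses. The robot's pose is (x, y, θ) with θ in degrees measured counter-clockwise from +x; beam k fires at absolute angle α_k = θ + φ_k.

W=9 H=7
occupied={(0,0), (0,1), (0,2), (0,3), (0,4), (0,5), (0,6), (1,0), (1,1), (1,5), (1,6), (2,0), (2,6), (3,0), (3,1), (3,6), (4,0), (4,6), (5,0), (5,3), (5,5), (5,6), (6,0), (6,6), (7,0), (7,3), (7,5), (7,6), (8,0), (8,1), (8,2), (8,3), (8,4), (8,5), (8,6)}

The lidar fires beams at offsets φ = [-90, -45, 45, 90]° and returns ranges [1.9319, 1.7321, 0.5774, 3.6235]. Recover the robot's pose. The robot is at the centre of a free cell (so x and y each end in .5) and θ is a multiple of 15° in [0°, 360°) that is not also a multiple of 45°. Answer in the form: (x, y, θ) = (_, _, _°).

(x, y, θ) = (5.5, 4.5, 75°)

Enumerate (i+0.5, j+0.5, θ) over the 28 free cells and 16 admissible headings. For each, cast all 4 beams and compare to the given ranges.
  (6.5, 5.5, 60°): beam 1 = 0.5774 ≠ 1.9319 ✗
  (3.5, 4.5, 285°): beam 1 = 2.5882 ≠ 1.9319 ✗
  (5.5, 2.5, 240°): beam 1 = 5.0000 ≠ 1.9319 ✗
  (4.5, 4.5, 15°): beam 1 = 3.6235 ≠ 1.9319 ✗
  …
  (5.5, 4.5, 75°): r_1=1.9319, r_2=1.7321, r_3=0.5774, r_4=3.6235 — all match ✓
Unique over the lattice → pose = (5.5, 4.5, 75°).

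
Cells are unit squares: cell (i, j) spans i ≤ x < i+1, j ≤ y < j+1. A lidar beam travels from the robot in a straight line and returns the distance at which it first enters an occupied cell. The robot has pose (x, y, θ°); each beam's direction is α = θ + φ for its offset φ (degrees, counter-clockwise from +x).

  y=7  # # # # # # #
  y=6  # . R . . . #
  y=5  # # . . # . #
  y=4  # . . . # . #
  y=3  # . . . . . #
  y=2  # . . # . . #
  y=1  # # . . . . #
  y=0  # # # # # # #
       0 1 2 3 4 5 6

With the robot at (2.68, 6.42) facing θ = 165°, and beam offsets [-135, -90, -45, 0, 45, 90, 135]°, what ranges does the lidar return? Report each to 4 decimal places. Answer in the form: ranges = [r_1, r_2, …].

ranges = [1.1600, 0.6005, 0.6697, 1.7393, 0.8400, 4.5759, 2.6400]

beam 1: φ=-135°, α=30°
  cosα=0.8660 sinα=0.5000 | (2,6) | tMaxX 0.3695 tMaxY 1.1600 | tΔX 1.1547 tΔY 2.0000
    t=0.3695 [x] (3,6)
    t=1.1600 [y] (3,7) — stop
  → r_1 = 1.1600
beam 2: φ=-90°, α=75°
  cosα=0.2588 sinα=0.9659 | (2,6) | tMaxX 1.2364 tMaxY 0.6005 | tΔX 3.8637 tΔY 1.0353
    t=0.6005 [y] (2,7) — stop
  → r_2 = 0.6005
beam 3: φ=-45°, α=120°
  cosα=-0.5000 sinα=0.8660 | (2,6) | tMaxX 1.3600 tMaxY 0.6697 | tΔX 2.0000 tΔY 1.1547
    t=0.6697 [y] (2,7) — stop
  → r_3 = 0.6697
beam 4: φ=0°, α=165°
  cosα=-0.9659 sinα=0.2588 | (2,6) | tMaxX 0.7040 tMaxY 2.2409 | tΔX 1.0353 tΔY 3.8637
    t=0.7040 [x] (1,6)
    t=1.7393 [x] (0,6) — stop
  → r_4 = 1.7393
beam 5: φ=45°, α=210°
  cosα=-0.8660 sinα=-0.5000 | (2,6) | tMaxX 0.7852 tMaxY 0.8400 | tΔX 1.1547 tΔY 2.0000
    t=0.7852 [x] (1,6)
    t=0.8400 [y] (1,5) — stop
  → r_5 = 0.8400
beam 6: φ=90°, α=255°
  cosα=-0.2588 sinα=-0.9659 | (2,6) | tMaxX 2.6273 tMaxY 0.4348 | tΔX 3.8637 tΔY 1.0353
    t=0.4348 [y] (2,5)
    t=1.4701 [y] (2,4)
    t=2.5054 [y] (2,3)
    t=2.6273 [x] (1,3)
    t=3.5406 [y] (1,2)
    t=4.5759 [y] (1,1) — stop
  → r_6 = 4.5759
beam 7: φ=135°, α=300°
  cosα=0.5000 sinα=-0.8660 | (2,6) | tMaxX 0.6400 tMaxY 0.4850 | tΔX 2.0000 tΔY 1.1547
    t=0.4850 [y] (2,5)
    t=0.6400 [x] (3,5)
    t=1.6397 [y] (3,4)
    t=2.6400 [x] (4,4) — stop
  → r_7 = 2.6400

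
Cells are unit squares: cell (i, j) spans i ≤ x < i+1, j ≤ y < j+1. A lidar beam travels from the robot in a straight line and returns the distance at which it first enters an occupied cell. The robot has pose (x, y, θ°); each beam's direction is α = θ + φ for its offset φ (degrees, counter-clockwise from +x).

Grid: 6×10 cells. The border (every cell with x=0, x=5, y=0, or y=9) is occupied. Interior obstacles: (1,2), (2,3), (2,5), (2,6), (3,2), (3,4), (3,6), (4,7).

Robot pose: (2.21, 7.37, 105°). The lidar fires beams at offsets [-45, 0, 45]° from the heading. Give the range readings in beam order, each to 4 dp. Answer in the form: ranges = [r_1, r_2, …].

beam 1: φ=-45°, α=60°
  cosα=0.5000 sinα=0.8660 | (2,7) | tMaxX 1.5800 tMaxY 0.7275 | tΔX 2.0000 tΔY 1.1547
    t=0.7275 [y] (2,8)
    t=1.5800 [x] (3,8)
    t=1.8822 [y] (3,9) — stop
  → r_1 = 1.8822
beam 2: φ=0°, α=105°
  cosα=-0.2588 sinα=0.9659 | (2,7) | tMaxX 0.8114 tMaxY 0.6522 | tΔX 3.8637 tΔY 1.0353
    t=0.6522 [y] (2,8)
    t=0.8114 [x] (1,8)
    t=1.6875 [y] (1,9) — stop
  → r_2 = 1.6875
beam 3: φ=45°, α=150°
  cosα=-0.8660 sinα=0.5000 | (2,7) | tMaxX 0.2425 tMaxY 1.2600 | tΔX 1.1547 tΔY 2.0000
    t=0.2425 [x] (1,7)
    t=1.2600 [y] (1,8)
    t=1.3972 [x] (0,8) — stop
  → r_3 = 1.3972

ranges = [1.8822, 1.6875, 1.3972]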